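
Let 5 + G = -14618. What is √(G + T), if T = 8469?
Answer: I*√6154 ≈ 78.447*I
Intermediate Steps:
G = -14623 (G = -5 - 14618 = -14623)
√(G + T) = √(-14623 + 8469) = √(-6154) = I*√6154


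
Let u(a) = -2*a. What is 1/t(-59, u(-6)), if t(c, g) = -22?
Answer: -1/22 ≈ -0.045455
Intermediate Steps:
1/t(-59, u(-6)) = 1/(-22) = -1/22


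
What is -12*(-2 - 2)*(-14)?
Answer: -672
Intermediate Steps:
-12*(-2 - 2)*(-14) = -12*(-4)*(-14) = 48*(-14) = -672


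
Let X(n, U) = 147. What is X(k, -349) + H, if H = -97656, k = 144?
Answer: -97509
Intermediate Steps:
X(k, -349) + H = 147 - 97656 = -97509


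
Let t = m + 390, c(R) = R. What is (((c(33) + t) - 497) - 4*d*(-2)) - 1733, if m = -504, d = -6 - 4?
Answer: -2391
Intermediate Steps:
d = -10
t = -114 (t = -504 + 390 = -114)
(((c(33) + t) - 497) - 4*d*(-2)) - 1733 = (((33 - 114) - 497) - 4*(-10)*(-2)) - 1733 = ((-81 - 497) + 40*(-2)) - 1733 = (-578 - 80) - 1733 = -658 - 1733 = -2391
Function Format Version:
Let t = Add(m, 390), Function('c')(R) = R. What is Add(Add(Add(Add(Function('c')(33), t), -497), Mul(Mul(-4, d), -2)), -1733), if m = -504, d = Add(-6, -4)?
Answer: -2391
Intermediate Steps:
d = -10
t = -114 (t = Add(-504, 390) = -114)
Add(Add(Add(Add(Function('c')(33), t), -497), Mul(Mul(-4, d), -2)), -1733) = Add(Add(Add(Add(33, -114), -497), Mul(Mul(-4, -10), -2)), -1733) = Add(Add(Add(-81, -497), Mul(40, -2)), -1733) = Add(Add(-578, -80), -1733) = Add(-658, -1733) = -2391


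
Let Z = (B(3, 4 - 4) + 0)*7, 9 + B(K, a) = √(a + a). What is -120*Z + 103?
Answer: 7663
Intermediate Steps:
B(K, a) = -9 + √2*√a (B(K, a) = -9 + √(a + a) = -9 + √(2*a) = -9 + √2*√a)
Z = -63 (Z = ((-9 + √2*√(4 - 4)) + 0)*7 = ((-9 + √2*√0) + 0)*7 = ((-9 + √2*0) + 0)*7 = ((-9 + 0) + 0)*7 = (-9 + 0)*7 = -9*7 = -63)
-120*Z + 103 = -120*(-63) + 103 = 7560 + 103 = 7663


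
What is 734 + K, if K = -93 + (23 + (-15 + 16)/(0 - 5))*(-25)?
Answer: 71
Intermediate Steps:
K = -663 (K = -93 + (23 + 1/(-5))*(-25) = -93 + (23 + 1*(-⅕))*(-25) = -93 + (23 - ⅕)*(-25) = -93 + (114/5)*(-25) = -93 - 570 = -663)
734 + K = 734 - 663 = 71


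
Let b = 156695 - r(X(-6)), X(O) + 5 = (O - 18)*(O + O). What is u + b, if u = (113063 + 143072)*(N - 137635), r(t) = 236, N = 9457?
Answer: -32830715571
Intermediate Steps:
X(O) = -5 + 2*O*(-18 + O) (X(O) = -5 + (O - 18)*(O + O) = -5 + (-18 + O)*(2*O) = -5 + 2*O*(-18 + O))
u = -32830872030 (u = (113063 + 143072)*(9457 - 137635) = 256135*(-128178) = -32830872030)
b = 156459 (b = 156695 - 1*236 = 156695 - 236 = 156459)
u + b = -32830872030 + 156459 = -32830715571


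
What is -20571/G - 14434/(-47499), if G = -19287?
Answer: 139498943/101790357 ≈ 1.3705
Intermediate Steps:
-20571/G - 14434/(-47499) = -20571/(-19287) - 14434/(-47499) = -20571*(-1/19287) - 14434*(-1/47499) = 6857/6429 + 14434/47499 = 139498943/101790357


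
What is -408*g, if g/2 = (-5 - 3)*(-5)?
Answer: -32640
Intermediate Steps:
g = 80 (g = 2*((-5 - 3)*(-5)) = 2*(-8*(-5)) = 2*40 = 80)
-408*g = -408*80 = -32640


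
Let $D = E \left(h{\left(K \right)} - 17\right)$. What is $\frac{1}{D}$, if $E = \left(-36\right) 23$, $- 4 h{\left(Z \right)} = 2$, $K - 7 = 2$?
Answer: $\frac{1}{14490} \approx 6.9013 \cdot 10^{-5}$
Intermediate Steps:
$K = 9$ ($K = 7 + 2 = 9$)
$h{\left(Z \right)} = - \frac{1}{2}$ ($h{\left(Z \right)} = \left(- \frac{1}{4}\right) 2 = - \frac{1}{2}$)
$E = -828$
$D = 14490$ ($D = - 828 \left(- \frac{1}{2} - 17\right) = \left(-828\right) \left(- \frac{35}{2}\right) = 14490$)
$\frac{1}{D} = \frac{1}{14490}$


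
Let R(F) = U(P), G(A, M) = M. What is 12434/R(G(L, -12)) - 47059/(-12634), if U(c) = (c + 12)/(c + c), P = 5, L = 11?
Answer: 1571711563/214778 ≈ 7317.8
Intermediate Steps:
U(c) = (12 + c)/(2*c) (U(c) = (12 + c)/((2*c)) = (12 + c)*(1/(2*c)) = (12 + c)/(2*c))
R(F) = 17/10 (R(F) = (1/2)*(12 + 5)/5 = (1/2)*(1/5)*17 = 17/10)
12434/R(G(L, -12)) - 47059/(-12634) = 12434/(17/10) - 47059/(-12634) = 12434*(10/17) - 47059*(-1/12634) = 124340/17 + 47059/12634 = 1571711563/214778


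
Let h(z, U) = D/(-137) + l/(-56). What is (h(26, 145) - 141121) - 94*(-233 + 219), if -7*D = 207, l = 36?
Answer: -38306687/274 ≈ -1.3981e+5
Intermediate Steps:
D = -207/7 (D = -⅐*207 = -207/7 ≈ -29.571)
h(z, U) = -117/274 (h(z, U) = -207/7/(-137) + 36/(-56) = -207/7*(-1/137) + 36*(-1/56) = 207/959 - 9/14 = -117/274)
(h(26, 145) - 141121) - 94*(-233 + 219) = (-117/274 - 141121) - 94*(-233 + 219) = -38667271/274 - 94*(-14) = -38667271/274 + 1316 = -38306687/274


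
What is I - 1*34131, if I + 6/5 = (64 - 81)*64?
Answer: -176101/5 ≈ -35220.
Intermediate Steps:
I = -5446/5 (I = -6/5 + (64 - 81)*64 = -6/5 - 17*64 = -6/5 - 1088 = -5446/5 ≈ -1089.2)
I - 1*34131 = -5446/5 - 1*34131 = -5446/5 - 34131 = -176101/5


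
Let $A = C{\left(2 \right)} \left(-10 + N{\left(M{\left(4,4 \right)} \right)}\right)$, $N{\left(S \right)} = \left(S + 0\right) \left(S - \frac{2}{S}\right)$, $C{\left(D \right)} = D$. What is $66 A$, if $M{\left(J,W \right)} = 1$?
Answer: $-1452$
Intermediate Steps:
$N{\left(S \right)} = S \left(S - \frac{2}{S}\right)$
$A = -22$ ($A = 2 \left(-10 - \left(2 - 1^{2}\right)\right) = 2 \left(-10 + \left(-2 + 1\right)\right) = 2 \left(-10 - 1\right) = 2 \left(-11\right) = -22$)
$66 A = 66 \left(-22\right) = -1452$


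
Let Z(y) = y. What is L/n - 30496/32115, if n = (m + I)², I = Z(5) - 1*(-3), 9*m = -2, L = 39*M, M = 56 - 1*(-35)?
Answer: 259503901/4496100 ≈ 57.718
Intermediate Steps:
M = 91 (M = 56 + 35 = 91)
L = 3549 (L = 39*91 = 3549)
m = -2/9 (m = (⅑)*(-2) = -2/9 ≈ -0.22222)
I = 8 (I = 5 - 1*(-3) = 5 + 3 = 8)
n = 4900/81 (n = (-2/9 + 8)² = (70/9)² = 4900/81 ≈ 60.494)
L/n - 30496/32115 = 3549/(4900/81) - 30496/32115 = 3549*(81/4900) - 30496*1/32115 = 41067/700 - 30496/32115 = 259503901/4496100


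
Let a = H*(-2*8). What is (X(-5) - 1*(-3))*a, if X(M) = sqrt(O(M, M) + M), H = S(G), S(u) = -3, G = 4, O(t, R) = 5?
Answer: 144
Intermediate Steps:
H = -3
X(M) = sqrt(5 + M)
a = 48 (a = -(-6)*8 = -3*(-16) = 48)
(X(-5) - 1*(-3))*a = (sqrt(5 - 5) - 1*(-3))*48 = (sqrt(0) + 3)*48 = (0 + 3)*48 = 3*48 = 144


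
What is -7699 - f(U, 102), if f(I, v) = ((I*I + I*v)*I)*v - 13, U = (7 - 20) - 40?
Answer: -14047068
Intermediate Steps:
U = -53 (U = -13 - 40 = -53)
f(I, v) = -13 + I*v*(I² + I*v) (f(I, v) = ((I² + I*v)*I)*v - 13 = (I*(I² + I*v))*v - 13 = I*v*(I² + I*v) - 13 = -13 + I*v*(I² + I*v))
-7699 - f(U, 102) = -7699 - (-13 + 102*(-53)³ + (-53)²*102²) = -7699 - (-13 + 102*(-148877) + 2809*10404) = -7699 - (-13 - 15185454 + 29224836) = -7699 - 1*14039369 = -7699 - 14039369 = -14047068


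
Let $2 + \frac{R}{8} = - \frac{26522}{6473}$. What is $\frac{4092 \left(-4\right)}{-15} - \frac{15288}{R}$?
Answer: $\frac{7107357}{5060} \approx 1404.6$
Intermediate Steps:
$R = - \frac{315744}{6473}$ ($R = -16 + 8 \left(- \frac{26522}{6473}\right) = -16 - \frac{212176}{6473} = - \frac{315744}{6473} \approx -48.779$)
$\frac{4092 \left(-4\right)}{-15} - \frac{15288}{R} = \frac{4092 \left(-4\right)}{-15} - \frac{15288}{- \frac{315744}{6473}} = \left(-16368\right) \left(- \frac{1}{15}\right) - - \frac{317177}{1012} = \frac{5456}{5} + \frac{317177}{1012} = \frac{7107357}{5060}$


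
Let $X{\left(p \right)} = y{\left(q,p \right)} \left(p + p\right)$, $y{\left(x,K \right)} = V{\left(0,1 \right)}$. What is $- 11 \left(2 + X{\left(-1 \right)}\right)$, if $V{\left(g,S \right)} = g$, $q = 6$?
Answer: $-22$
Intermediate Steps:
$y{\left(x,K \right)} = 0$
$X{\left(p \right)} = 0$ ($X{\left(p \right)} = 0 \left(p + p\right) = 0 \cdot 2 p = 0$)
$- 11 \left(2 + X{\left(-1 \right)}\right) = - 11 \left(2 + 0\right) = \left(-11\right) 2 = -22$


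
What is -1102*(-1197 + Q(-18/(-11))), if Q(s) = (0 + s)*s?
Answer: 159253326/121 ≈ 1.3161e+6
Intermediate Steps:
Q(s) = s**2 (Q(s) = s*s = s**2)
-1102*(-1197 + Q(-18/(-11))) = -1102*(-1197 + (-18/(-11))**2) = -1102*(-1197 + (-18*(-1/11))**2) = -1102*(-1197 + (18/11)**2) = -1102*(-1197 + 324/121) = -1102*(-144513/121) = 159253326/121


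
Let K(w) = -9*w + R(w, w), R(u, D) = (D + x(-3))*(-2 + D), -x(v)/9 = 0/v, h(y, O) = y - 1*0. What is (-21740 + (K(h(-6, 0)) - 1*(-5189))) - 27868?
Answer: -44317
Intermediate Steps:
h(y, O) = y (h(y, O) = y + 0 = y)
x(v) = 0 (x(v) = -0/v = -9*0 = 0)
R(u, D) = D*(-2 + D) (R(u, D) = (D + 0)*(-2 + D) = D*(-2 + D))
K(w) = -9*w + w*(-2 + w)
(-21740 + (K(h(-6, 0)) - 1*(-5189))) - 27868 = (-21740 + (-6*(-11 - 6) - 1*(-5189))) - 27868 = (-21740 + (-6*(-17) + 5189)) - 27868 = (-21740 + (102 + 5189)) - 27868 = (-21740 + 5291) - 27868 = -16449 - 27868 = -44317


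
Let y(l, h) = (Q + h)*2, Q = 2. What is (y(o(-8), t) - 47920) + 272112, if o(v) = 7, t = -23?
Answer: 224150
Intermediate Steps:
y(l, h) = 4 + 2*h (y(l, h) = (2 + h)*2 = 4 + 2*h)
(y(o(-8), t) - 47920) + 272112 = ((4 + 2*(-23)) - 47920) + 272112 = ((4 - 46) - 47920) + 272112 = (-42 - 47920) + 272112 = -47962 + 272112 = 224150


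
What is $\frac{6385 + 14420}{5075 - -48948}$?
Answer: $\frac{20805}{54023} \approx 0.38511$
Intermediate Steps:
$\frac{6385 + 14420}{5075 - -48948} = \frac{20805}{5075 + 48948} = \frac{20805}{54023}$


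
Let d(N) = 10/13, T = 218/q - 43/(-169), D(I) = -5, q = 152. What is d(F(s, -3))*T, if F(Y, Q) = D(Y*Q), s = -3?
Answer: 108445/83486 ≈ 1.2990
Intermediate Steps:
F(Y, Q) = -5
T = 21689/12844 (T = 218/152 - 43/(-169) = 218*(1/152) - 43*(-1/169) = 109/76 + 43/169 = 21689/12844 ≈ 1.6886)
d(N) = 10/13 (d(N) = 10*(1/13) = 10/13)
d(F(s, -3))*T = (10/13)*(21689/12844) = 108445/83486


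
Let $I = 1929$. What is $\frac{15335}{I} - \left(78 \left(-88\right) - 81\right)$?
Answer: $\frac{13412240}{1929} \approx 6953.0$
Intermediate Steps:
$\frac{15335}{I} - \left(78 \left(-88\right) - 81\right) = \frac{15335}{1929} - \left(78 \left(-88\right) - 81\right) = 15335 \cdot \frac{1}{1929} - \left(-6864 - 81\right) = \frac{15335}{1929} - -6945 = \frac{15335}{1929} + 6945 = \frac{13412240}{1929}$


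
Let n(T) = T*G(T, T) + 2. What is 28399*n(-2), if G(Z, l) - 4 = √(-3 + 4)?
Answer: -227192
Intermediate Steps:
G(Z, l) = 5 (G(Z, l) = 4 + √(-3 + 4) = 4 + √1 = 4 + 1 = 5)
n(T) = 2 + 5*T (n(T) = T*5 + 2 = 5*T + 2 = 2 + 5*T)
28399*n(-2) = 28399*(2 + 5*(-2)) = 28399*(2 - 10) = 28399*(-8) = -227192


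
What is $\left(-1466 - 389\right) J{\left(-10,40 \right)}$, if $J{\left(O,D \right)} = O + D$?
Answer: $-55650$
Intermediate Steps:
$J{\left(O,D \right)} = D + O$
$\left(-1466 - 389\right) J{\left(-10,40 \right)} = \left(-1466 - 389\right) \left(40 - 10\right) = \left(-1855\right) 30 = -55650$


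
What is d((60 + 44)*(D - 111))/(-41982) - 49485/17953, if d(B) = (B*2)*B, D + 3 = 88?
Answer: -132304181683/376851423 ≈ -351.08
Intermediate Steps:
D = 85 (D = -3 + 88 = 85)
d(B) = 2*B**2 (d(B) = (2*B)*B = 2*B**2)
d((60 + 44)*(D - 111))/(-41982) - 49485/17953 = (2*((60 + 44)*(85 - 111))**2)/(-41982) - 49485/17953 = (2*(104*(-26))**2)*(-1/41982) - 49485*1/17953 = (2*(-2704)**2)*(-1/41982) - 49485/17953 = (2*7311616)*(-1/41982) - 49485/17953 = 14623232*(-1/41982) - 49485/17953 = -7311616/20991 - 49485/17953 = -132304181683/376851423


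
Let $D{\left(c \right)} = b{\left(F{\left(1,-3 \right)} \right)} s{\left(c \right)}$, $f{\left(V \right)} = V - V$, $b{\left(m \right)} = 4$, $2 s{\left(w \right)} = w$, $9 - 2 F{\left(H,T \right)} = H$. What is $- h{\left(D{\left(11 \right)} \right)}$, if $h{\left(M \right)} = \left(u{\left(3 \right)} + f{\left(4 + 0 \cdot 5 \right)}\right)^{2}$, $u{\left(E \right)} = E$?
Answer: $-9$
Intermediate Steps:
$F{\left(H,T \right)} = \frac{9}{2} - \frac{H}{2}$
$s{\left(w \right)} = \frac{w}{2}$
$f{\left(V \right)} = 0$
$D{\left(c \right)} = 2 c$ ($D{\left(c \right)} = 4 \frac{c}{2} = 2 c$)
$h{\left(M \right)} = 9$ ($h{\left(M \right)} = \left(3 + 0\right)^{2} = 3^{2} = 9$)
$- h{\left(D{\left(11 \right)} \right)} = \left(-1\right) 9 = -9$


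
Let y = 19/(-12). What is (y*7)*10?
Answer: -665/6 ≈ -110.83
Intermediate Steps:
y = -19/12 (y = 19*(-1/12) = -19/12 ≈ -1.5833)
(y*7)*10 = -19/12*7*10 = -133/12*10 = -665/6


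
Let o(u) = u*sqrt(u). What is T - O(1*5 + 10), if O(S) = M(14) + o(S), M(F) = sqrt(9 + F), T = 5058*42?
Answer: 212436 - sqrt(23) - 15*sqrt(15) ≈ 2.1237e+5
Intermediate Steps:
o(u) = u**(3/2)
T = 212436
O(S) = sqrt(23) + S**(3/2) (O(S) = sqrt(9 + 14) + S**(3/2) = sqrt(23) + S**(3/2))
T - O(1*5 + 10) = 212436 - (sqrt(23) + (1*5 + 10)**(3/2)) = 212436 - (sqrt(23) + (5 + 10)**(3/2)) = 212436 - (sqrt(23) + 15**(3/2)) = 212436 - (sqrt(23) + 15*sqrt(15)) = 212436 + (-sqrt(23) - 15*sqrt(15)) = 212436 - sqrt(23) - 15*sqrt(15)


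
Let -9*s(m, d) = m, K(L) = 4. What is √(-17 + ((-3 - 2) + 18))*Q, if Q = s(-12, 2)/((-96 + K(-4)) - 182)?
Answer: -4*I/411 ≈ -0.0097324*I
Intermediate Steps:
s(m, d) = -m/9
Q = -2/411 (Q = (-⅑*(-12))/((-96 + 4) - 182) = 4/(3*(-92 - 182)) = (4/3)/(-274) = (4/3)*(-1/274) = -2/411 ≈ -0.0048662)
√(-17 + ((-3 - 2) + 18))*Q = √(-17 + ((-3 - 2) + 18))*(-2/411) = √(-17 + (-5 + 18))*(-2/411) = √(-17 + 13)*(-2/411) = √(-4)*(-2/411) = (2*I)*(-2/411) = -4*I/411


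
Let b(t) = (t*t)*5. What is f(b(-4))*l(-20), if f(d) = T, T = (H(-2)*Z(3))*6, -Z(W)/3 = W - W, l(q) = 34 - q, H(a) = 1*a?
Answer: 0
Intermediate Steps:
b(t) = 5*t² (b(t) = t²*5 = 5*t²)
H(a) = a
Z(W) = 0 (Z(W) = -3*(W - W) = -3*0 = 0)
T = 0 (T = -2*0*6 = 0*6 = 0)
f(d) = 0
f(b(-4))*l(-20) = 0*(34 - 1*(-20)) = 0*(34 + 20) = 0*54 = 0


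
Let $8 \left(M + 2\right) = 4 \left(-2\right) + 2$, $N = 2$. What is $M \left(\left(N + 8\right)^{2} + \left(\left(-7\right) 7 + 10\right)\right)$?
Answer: $- \frac{671}{4} \approx -167.75$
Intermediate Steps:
$M = - \frac{11}{4}$ ($M = -2 + \frac{4 \left(-2\right) + 2}{8} = -2 + \frac{-8 + 2}{8} = -2 + \frac{1}{8} \left(-6\right) = -2 - \frac{3}{4} = - \frac{11}{4} \approx -2.75$)
$M \left(\left(N + 8\right)^{2} + \left(\left(-7\right) 7 + 10\right)\right) = - \frac{11 \left(\left(2 + 8\right)^{2} + \left(\left(-7\right) 7 + 10\right)\right)}{4} = - \frac{11 \left(10^{2} + \left(-49 + 10\right)\right)}{4} = - \frac{11 \left(100 - 39\right)}{4} = \left(- \frac{11}{4}\right) 61 = - \frac{671}{4}$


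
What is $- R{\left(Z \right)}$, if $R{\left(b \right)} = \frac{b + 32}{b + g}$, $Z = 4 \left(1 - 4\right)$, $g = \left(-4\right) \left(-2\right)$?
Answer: $5$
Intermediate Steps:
$g = 8$
$Z = -12$ ($Z = 4 \left(-3\right) = -12$)
$R{\left(b \right)} = \frac{32 + b}{8 + b}$ ($R{\left(b \right)} = \frac{b + 32}{b + 8} = \frac{32 + b}{8 + b}$)
$- R{\left(Z \right)} = - \frac{32 - 12}{8 - 12} = - \frac{20}{-4} = - \frac{\left(-1\right) 20}{4} = \left(-1\right) \left(-5\right) = 5$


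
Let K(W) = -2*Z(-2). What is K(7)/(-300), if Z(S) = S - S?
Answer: 0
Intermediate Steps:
Z(S) = 0
K(W) = 0 (K(W) = -2*0 = 0)
K(7)/(-300) = 0/(-300) = 0*(-1/300) = 0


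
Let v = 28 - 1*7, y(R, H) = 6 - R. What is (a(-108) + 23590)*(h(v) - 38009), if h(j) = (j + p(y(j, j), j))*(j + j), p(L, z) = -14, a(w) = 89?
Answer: -893053485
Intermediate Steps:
v = 21 (v = 28 - 7 = 21)
h(j) = 2*j*(-14 + j) (h(j) = (j - 14)*(j + j) = (-14 + j)*(2*j) = 2*j*(-14 + j))
(a(-108) + 23590)*(h(v) - 38009) = (89 + 23590)*(2*21*(-14 + 21) - 38009) = 23679*(2*21*7 - 38009) = 23679*(294 - 38009) = 23679*(-37715) = -893053485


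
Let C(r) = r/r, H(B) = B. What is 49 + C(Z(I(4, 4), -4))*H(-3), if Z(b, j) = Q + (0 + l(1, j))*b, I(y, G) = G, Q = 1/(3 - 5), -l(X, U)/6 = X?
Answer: 46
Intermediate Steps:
l(X, U) = -6*X
Q = -1/2 (Q = 1/(-2) = -1/2 ≈ -0.50000)
Z(b, j) = -1/2 - 6*b (Z(b, j) = -1/2 + (0 - 6*1)*b = -1/2 + (0 - 6)*b = -1/2 - 6*b)
C(r) = 1
49 + C(Z(I(4, 4), -4))*H(-3) = 49 + 1*(-3) = 49 - 3 = 46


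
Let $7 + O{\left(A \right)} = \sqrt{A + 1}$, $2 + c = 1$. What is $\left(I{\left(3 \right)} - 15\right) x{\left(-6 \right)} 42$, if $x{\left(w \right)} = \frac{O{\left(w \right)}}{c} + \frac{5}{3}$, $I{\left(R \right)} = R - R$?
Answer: $-5460 + 630 i \sqrt{5} \approx -5460.0 + 1408.7 i$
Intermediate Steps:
$c = -1$ ($c = -2 + 1 = -1$)
$I{\left(R \right)} = 0$
$O{\left(A \right)} = -7 + \sqrt{1 + A}$ ($O{\left(A \right)} = -7 + \sqrt{A + 1} = -7 + \sqrt{1 + A}$)
$x{\left(w \right)} = \frac{26}{3} - \sqrt{1 + w}$ ($x{\left(w \right)} = \frac{-7 + \sqrt{1 + w}}{-1} + \frac{5}{3} = \left(-7 + \sqrt{1 + w}\right) \left(-1\right) + 5 \cdot \frac{1}{3} = \left(7 - \sqrt{1 + w}\right) + \frac{5}{3} = \frac{26}{3} - \sqrt{1 + w}$)
$\left(I{\left(3 \right)} - 15\right) x{\left(-6 \right)} 42 = \left(0 - 15\right) \left(\frac{26}{3} - \sqrt{1 - 6}\right) 42 = \left(0 - 15\right) \left(\frac{26}{3} - \sqrt{-5}\right) 42 = - 15 \left(\frac{26}{3} - i \sqrt{5}\right) 42 = \left(-130 + 15 i \sqrt{5}\right) 42 = -5460 + 630 i \sqrt{5}$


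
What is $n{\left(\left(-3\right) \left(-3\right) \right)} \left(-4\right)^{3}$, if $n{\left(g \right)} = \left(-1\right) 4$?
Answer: $256$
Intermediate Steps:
$n{\left(g \right)} = -4$
$n{\left(\left(-3\right) \left(-3\right) \right)} \left(-4\right)^{3} = - 4 \left(-4\right)^{3} = \left(-4\right) \left(-64\right) = 256$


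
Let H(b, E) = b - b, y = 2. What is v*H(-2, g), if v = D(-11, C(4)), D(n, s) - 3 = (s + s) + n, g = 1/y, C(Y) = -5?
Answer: 0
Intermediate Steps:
g = ½ (g = 1/2 = ½ ≈ 0.50000)
D(n, s) = 3 + n + 2*s (D(n, s) = 3 + ((s + s) + n) = 3 + (2*s + n) = 3 + (n + 2*s) = 3 + n + 2*s)
v = -18 (v = 3 - 11 + 2*(-5) = 3 - 11 - 10 = -18)
H(b, E) = 0
v*H(-2, g) = -18*0 = 0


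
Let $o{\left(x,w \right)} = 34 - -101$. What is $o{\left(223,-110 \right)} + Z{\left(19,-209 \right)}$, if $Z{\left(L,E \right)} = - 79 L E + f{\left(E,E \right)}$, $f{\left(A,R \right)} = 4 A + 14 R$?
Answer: $310082$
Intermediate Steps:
$o{\left(x,w \right)} = 135$ ($o{\left(x,w \right)} = 34 + 101 = 135$)
$Z{\left(L,E \right)} = 18 E - 79 E L$ ($Z{\left(L,E \right)} = - 79 L E + \left(4 E + 14 E\right) = - 79 E L + 18 E = 18 E - 79 E L$)
$o{\left(223,-110 \right)} + Z{\left(19,-209 \right)} = 135 - 209 \left(18 - 1501\right) = 135 - -309947 = 135 + 309947 = 310082$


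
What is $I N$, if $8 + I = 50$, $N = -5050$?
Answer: $-212100$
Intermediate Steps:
$I = 42$ ($I = -8 + 50 = 42$)
$I N = 42 \left(-5050\right) = -212100$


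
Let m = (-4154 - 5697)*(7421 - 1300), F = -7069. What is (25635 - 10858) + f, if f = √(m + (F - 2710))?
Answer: 14777 + 5*I*√2412310 ≈ 14777.0 + 7765.8*I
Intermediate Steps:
m = -60297971 (m = -9851*6121 = -60297971)
f = 5*I*√2412310 (f = √(-60297971 + (-7069 - 2710)) = √(-60297971 - 9779) = √(-60307750) = 5*I*√2412310 ≈ 7765.8*I)
(25635 - 10858) + f = (25635 - 10858) + 5*I*√2412310 = 14777 + 5*I*√2412310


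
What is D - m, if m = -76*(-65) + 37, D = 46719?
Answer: 41742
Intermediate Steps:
m = 4977 (m = 4940 + 37 = 4977)
D - m = 46719 - 1*4977 = 46719 - 4977 = 41742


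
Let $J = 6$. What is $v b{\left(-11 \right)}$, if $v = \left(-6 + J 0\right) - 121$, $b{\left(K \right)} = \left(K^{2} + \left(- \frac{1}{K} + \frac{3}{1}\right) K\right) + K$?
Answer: $-9652$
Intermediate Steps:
$b{\left(K \right)} = K + K^{2} + K \left(3 - \frac{1}{K}\right)$ ($b{\left(K \right)} = \left(K^{2} + \left(- \frac{1}{K} + 3 \cdot 1\right) K\right) + K = \left(K^{2} + \left(- \frac{1}{K} + 3\right) K\right) + K = \left(K^{2} + \left(3 - \frac{1}{K}\right) K\right) + K = \left(K^{2} + K \left(3 - \frac{1}{K}\right)\right) + K = K + K^{2} + K \left(3 - \frac{1}{K}\right)$)
$v = -127$ ($v = \left(-6 + 6 \cdot 0\right) - 121 = \left(-6 + 0\right) - 121 = -6 - 121 = -127$)
$v b{\left(-11 \right)} = - 127 \left(-1 + \left(-11\right)^{2} + 4 \left(-11\right)\right) = - 127 \left(-1 + 121 - 44\right) = \left(-127\right) 76 = -9652$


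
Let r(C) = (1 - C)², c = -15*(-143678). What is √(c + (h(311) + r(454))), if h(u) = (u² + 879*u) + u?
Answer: 6*√75855 ≈ 1652.5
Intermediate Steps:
c = 2155170
h(u) = u² + 880*u
√(c + (h(311) + r(454))) = √(2155170 + (311*(880 + 311) + (-1 + 454)²)) = √(2155170 + (311*1191 + 453²)) = √(2155170 + (370401 + 205209)) = √(2155170 + 575610) = √2730780 = 6*√75855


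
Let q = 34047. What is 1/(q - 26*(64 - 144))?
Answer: 1/36127 ≈ 2.7680e-5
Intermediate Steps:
1/(q - 26*(64 - 144)) = 1/(34047 - 26*(64 - 144)) = 1/(34047 - 26*(-80)) = 1/(34047 + 2080) = 1/36127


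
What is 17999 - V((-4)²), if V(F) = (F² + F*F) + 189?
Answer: 17298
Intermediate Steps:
V(F) = 189 + 2*F² (V(F) = (F² + F²) + 189 = 2*F² + 189 = 189 + 2*F²)
17999 - V((-4)²) = 17999 - (189 + 2*((-4)²)²) = 17999 - (189 + 2*16²) = 17999 - (189 + 2*256) = 17999 - (189 + 512) = 17999 - 1*701 = 17999 - 701 = 17298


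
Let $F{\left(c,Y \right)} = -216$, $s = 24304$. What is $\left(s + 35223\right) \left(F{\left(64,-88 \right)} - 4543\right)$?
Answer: $-283288993$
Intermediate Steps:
$\left(s + 35223\right) \left(F{\left(64,-88 \right)} - 4543\right) = \left(24304 + 35223\right) \left(-216 - 4543\right) = 59527 \left(-4759\right) = -283288993$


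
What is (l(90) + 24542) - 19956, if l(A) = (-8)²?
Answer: 4650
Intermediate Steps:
l(A) = 64
(l(90) + 24542) - 19956 = (64 + 24542) - 19956 = 24606 - 19956 = 4650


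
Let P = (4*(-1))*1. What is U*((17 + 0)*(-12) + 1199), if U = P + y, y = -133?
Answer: -136315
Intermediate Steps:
P = -4 (P = -4*1 = -4)
U = -137 (U = -4 - 133 = -137)
U*((17 + 0)*(-12) + 1199) = -137*((17 + 0)*(-12) + 1199) = -137*(17*(-12) + 1199) = -137*(-204 + 1199) = -137*995 = -136315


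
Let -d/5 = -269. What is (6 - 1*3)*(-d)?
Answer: -4035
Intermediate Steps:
d = 1345 (d = -5*(-269) = 1345)
(6 - 1*3)*(-d) = (6 - 1*3)*(-1*1345) = (6 - 3)*(-1345) = 3*(-1345) = -4035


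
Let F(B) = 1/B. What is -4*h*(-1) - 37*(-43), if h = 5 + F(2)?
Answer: 1613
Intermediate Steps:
h = 11/2 (h = 5 + 1/2 = 5 + ½ = 11/2 ≈ 5.5000)
-4*h*(-1) - 37*(-43) = -4*11/2*(-1) - 37*(-43) = -22*(-1) + 1591 = 22 + 1591 = 1613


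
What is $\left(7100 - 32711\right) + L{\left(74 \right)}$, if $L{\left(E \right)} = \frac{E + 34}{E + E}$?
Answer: $- \frac{947580}{37} \approx -25610.0$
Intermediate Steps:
$L{\left(E \right)} = \frac{34 + E}{2 E}$
$\left(7100 - 32711\right) + L{\left(74 \right)} = \left(7100 - 32711\right) + \frac{34 + 74}{2 \cdot 74} = \left(7100 - 32711\right) + \frac{1}{2} \cdot \frac{1}{74} \cdot 108 = -25611 + \frac{27}{37} = - \frac{947580}{37}$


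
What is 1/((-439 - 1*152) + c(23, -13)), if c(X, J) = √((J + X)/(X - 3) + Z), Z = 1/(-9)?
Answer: -10638/6287051 - 3*√14/6287051 ≈ -0.0016938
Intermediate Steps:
Z = -⅑ ≈ -0.11111
c(X, J) = √(-⅑ + (J + X)/(-3 + X)) (c(X, J) = √((J + X)/(X - 3) - ⅑) = √((J + X)/(-3 + X) - ⅑) = √(-⅑ + (J + X)/(-3 + X)))
1/((-439 - 1*152) + c(23, -13)) = 1/((-439 - 1*152) + √((3 + 8*23 + 9*(-13))/(-3 + 23))/3) = 1/((-439 - 152) + √((3 + 184 - 117)/20)/3) = 1/(-591 + √((1/20)*70)/3) = 1/(-591 + √(7/2)/3) = 1/(-591 + (√14/2)/3) = 1/(-591 + √14/6)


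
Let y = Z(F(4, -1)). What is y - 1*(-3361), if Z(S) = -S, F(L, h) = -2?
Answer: 3363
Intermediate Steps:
y = 2 (y = -1*(-2) = 2)
y - 1*(-3361) = 2 - 1*(-3361) = 2 + 3361 = 3363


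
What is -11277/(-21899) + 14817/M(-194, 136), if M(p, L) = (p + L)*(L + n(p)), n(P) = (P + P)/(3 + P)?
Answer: -14910467743/11162007896 ≈ -1.3358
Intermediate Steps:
n(P) = 2*P/(3 + P) (n(P) = (2*P)/(3 + P) = 2*P/(3 + P))
M(p, L) = (L + p)*(L + 2*p/(3 + p)) (M(p, L) = (p + L)*(L + 2*p/(3 + p)) = (L + p)*(L + 2*p/(3 + p)))
-11277/(-21899) + 14817/M(-194, 136) = -11277/(-21899) + 14817/(((2*(-194)**2 + 2*136*(-194) + 136*(3 - 194)*(136 - 194))/(3 - 194))) = -11277*(-1/21899) + 14817/(((2*37636 - 52768 + 136*(-191)*(-58))/(-191))) = 11277/21899 + 14817/((-(75272 - 52768 + 1506608)/191)) = 11277/21899 + 14817/((-1/191*1529112)) = 11277/21899 + 14817/(-1529112/191) = 11277/21899 + 14817*(-191/1529112) = 11277/21899 - 943349/509704 = -14910467743/11162007896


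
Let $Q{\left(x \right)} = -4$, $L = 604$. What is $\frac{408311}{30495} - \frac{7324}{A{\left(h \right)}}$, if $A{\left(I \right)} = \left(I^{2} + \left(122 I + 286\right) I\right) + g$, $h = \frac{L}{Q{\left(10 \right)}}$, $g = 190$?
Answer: $\frac{375779501839}{28070921955} \approx 13.387$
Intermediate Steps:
$h = -151$ ($h = \frac{604}{-4} = 604 \left(- \frac{1}{4}\right) = -151$)
$A{\left(I \right)} = 190 + I^{2} + I \left(286 + 122 I\right)$ ($A{\left(I \right)} = \left(I^{2} + \left(122 I + 286\right) I\right) + 190 = \left(I^{2} + \left(286 + 122 I\right) I\right) + 190 = \left(I^{2} + I \left(286 + 122 I\right)\right) + 190 = 190 + I^{2} + I \left(286 + 122 I\right)$)
$\frac{408311}{30495} - \frac{7324}{A{\left(h \right)}} = \frac{408311}{30495} - \frac{7324}{190 + 123 \left(-151\right)^{2} + 286 \left(-151\right)} = 408311 \cdot \frac{1}{30495} - \frac{7324}{190 + 123 \cdot 22801 - 43186} = \frac{408311}{30495} - \frac{7324}{190 + 2804523 - 43186} = \frac{408311}{30495} - \frac{7324}{2761527} = \frac{375779501839}{28070921955}$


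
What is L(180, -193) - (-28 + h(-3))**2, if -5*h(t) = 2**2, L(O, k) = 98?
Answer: -18286/25 ≈ -731.44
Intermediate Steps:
h(t) = -4/5 (h(t) = -1/5*2**2 = -1/5*4 = -4/5)
L(180, -193) - (-28 + h(-3))**2 = 98 - (-28 - 4/5)**2 = 98 - (-144/5)**2 = 98 - 1*20736/25 = 98 - 20736/25 = -18286/25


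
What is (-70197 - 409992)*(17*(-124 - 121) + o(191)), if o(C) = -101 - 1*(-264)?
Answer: 1921716378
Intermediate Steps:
o(C) = 163 (o(C) = -101 + 264 = 163)
(-70197 - 409992)*(17*(-124 - 121) + o(191)) = (-70197 - 409992)*(17*(-124 - 121) + 163) = -480189*(17*(-245) + 163) = -480189*(-4165 + 163) = -480189*(-4002) = 1921716378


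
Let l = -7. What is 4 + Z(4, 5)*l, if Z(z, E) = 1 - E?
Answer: 32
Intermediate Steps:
4 + Z(4, 5)*l = 4 + (1 - 1*5)*(-7) = 4 + (1 - 5)*(-7) = 4 - 4*(-7) = 4 + 28 = 32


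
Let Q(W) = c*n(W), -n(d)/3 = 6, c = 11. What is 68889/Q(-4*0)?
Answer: -22963/66 ≈ -347.92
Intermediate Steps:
n(d) = -18 (n(d) = -3*6 = -18)
Q(W) = -198 (Q(W) = 11*(-18) = -198)
68889/Q(-4*0) = 68889/(-198) = 68889*(-1/198) = -22963/66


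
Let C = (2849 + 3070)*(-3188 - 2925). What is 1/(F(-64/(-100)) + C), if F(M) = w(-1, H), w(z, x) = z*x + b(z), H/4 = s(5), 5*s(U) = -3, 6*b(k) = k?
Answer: -30/1085485343 ≈ -2.7637e-8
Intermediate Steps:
b(k) = k/6
s(U) = -⅗ (s(U) = (⅕)*(-3) = -⅗)
H = -12/5 (H = 4*(-⅗) = -12/5 ≈ -2.4000)
w(z, x) = z/6 + x*z (w(z, x) = z*x + z/6 = x*z + z/6 = z/6 + x*z)
F(M) = 67/30 (F(M) = -(⅙ - 12/5) = -1*(-67/30) = 67/30)
C = -36182847 (C = 5919*(-6113) = -36182847)
1/(F(-64/(-100)) + C) = 1/(67/30 - 36182847) = 1/(-1085485343/30) = -30/1085485343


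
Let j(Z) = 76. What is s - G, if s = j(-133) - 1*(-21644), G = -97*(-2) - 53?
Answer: 21579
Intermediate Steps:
G = 141 (G = 194 - 53 = 141)
s = 21720 (s = 76 - 1*(-21644) = 76 + 21644 = 21720)
s - G = 21720 - 1*141 = 21720 - 141 = 21579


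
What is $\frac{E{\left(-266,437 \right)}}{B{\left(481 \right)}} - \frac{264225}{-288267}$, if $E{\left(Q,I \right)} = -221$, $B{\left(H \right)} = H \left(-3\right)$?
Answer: $\frac{308374}{288267} \approx 1.0698$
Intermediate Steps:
$B{\left(H \right)} = - 3 H$
$\frac{E{\left(-266,437 \right)}}{B{\left(481 \right)}} - \frac{264225}{-288267} = - \frac{221}{\left(-3\right) 481} - \frac{264225}{-288267} = - \frac{221}{-1443} - - \frac{88075}{96089} = \left(-221\right) \left(- \frac{1}{1443}\right) + \frac{88075}{96089} = \frac{17}{111} + \frac{88075}{96089} = \frac{308374}{288267}$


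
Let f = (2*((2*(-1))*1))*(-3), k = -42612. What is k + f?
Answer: -42600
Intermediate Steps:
f = 12 (f = (2*(-2*1))*(-3) = (2*(-2))*(-3) = -4*(-3) = 12)
k + f = -42612 + 12 = -42600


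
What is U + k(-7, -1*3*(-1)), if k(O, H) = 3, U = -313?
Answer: -310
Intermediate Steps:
U + k(-7, -1*3*(-1)) = -313 + 3 = -310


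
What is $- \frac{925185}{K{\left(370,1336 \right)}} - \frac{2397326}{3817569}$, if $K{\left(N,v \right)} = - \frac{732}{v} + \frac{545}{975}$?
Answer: $- \frac{4694620379703704}{56172801} \approx -8.3575 \cdot 10^{7}$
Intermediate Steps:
$K{\left(N,v \right)} = \frac{109}{195} - \frac{732}{v}$ ($K{\left(N,v \right)} = - \frac{732}{v} + 545 \cdot \frac{1}{975} = - \frac{732}{v} + \frac{109}{195} = \frac{109}{195} - \frac{732}{v}$)
$- \frac{925185}{K{\left(370,1336 \right)}} - \frac{2397326}{3817569} = - \frac{925185}{\frac{109}{195} - \frac{732}{1336}} - \frac{2397326}{3817569} = - \frac{925185}{\frac{109}{195} - \frac{183}{334}} - \frac{2397326}{3817569} = - \frac{925185}{\frac{721}{65130}} - \frac{2397326}{3817569} = \left(-925185\right) \frac{65130}{721} - \frac{2397326}{3817569} = - \frac{60257299050}{721} - \frac{2397326}{3817569} = - \frac{4694620379703704}{56172801}$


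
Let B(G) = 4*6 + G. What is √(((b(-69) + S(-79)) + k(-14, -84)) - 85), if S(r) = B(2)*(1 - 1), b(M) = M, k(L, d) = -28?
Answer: I*√182 ≈ 13.491*I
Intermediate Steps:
B(G) = 24 + G
S(r) = 0 (S(r) = (24 + 2)*(1 - 1) = 26*0 = 0)
√(((b(-69) + S(-79)) + k(-14, -84)) - 85) = √(((-69 + 0) - 28) - 85) = √((-69 - 28) - 85) = √(-97 - 85) = √(-182) = I*√182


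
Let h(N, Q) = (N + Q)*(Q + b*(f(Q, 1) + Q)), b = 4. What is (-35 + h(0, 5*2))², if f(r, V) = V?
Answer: 255025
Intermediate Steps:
h(N, Q) = (4 + 5*Q)*(N + Q) (h(N, Q) = (N + Q)*(Q + 4*(1 + Q)) = (N + Q)*(Q + (4 + 4*Q)) = (N + Q)*(4 + 5*Q) = (4 + 5*Q)*(N + Q))
(-35 + h(0, 5*2))² = (-35 + (4*0 + 4*(5*2) + 5*(5*2)² + 5*0*(5*2)))² = (-35 + (0 + 4*10 + 5*10² + 5*0*10))² = (-35 + (0 + 40 + 5*100 + 0))² = (-35 + (0 + 40 + 500 + 0))² = (-35 + 540)² = 505² = 255025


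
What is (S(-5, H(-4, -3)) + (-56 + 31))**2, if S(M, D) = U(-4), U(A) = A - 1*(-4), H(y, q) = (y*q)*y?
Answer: 625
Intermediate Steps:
H(y, q) = q*y**2 (H(y, q) = (q*y)*y = q*y**2)
U(A) = 4 + A (U(A) = A + 4 = 4 + A)
S(M, D) = 0 (S(M, D) = 4 - 4 = 0)
(S(-5, H(-4, -3)) + (-56 + 31))**2 = (0 + (-56 + 31))**2 = (0 - 25)**2 = (-25)**2 = 625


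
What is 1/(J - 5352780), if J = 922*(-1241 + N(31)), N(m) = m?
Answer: -1/6468400 ≈ -1.5460e-7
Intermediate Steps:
J = -1115620 (J = 922*(-1241 + 31) = 922*(-1210) = -1115620)
1/(J - 5352780) = 1/(-1115620 - 5352780) = 1/(-6468400) = -1/6468400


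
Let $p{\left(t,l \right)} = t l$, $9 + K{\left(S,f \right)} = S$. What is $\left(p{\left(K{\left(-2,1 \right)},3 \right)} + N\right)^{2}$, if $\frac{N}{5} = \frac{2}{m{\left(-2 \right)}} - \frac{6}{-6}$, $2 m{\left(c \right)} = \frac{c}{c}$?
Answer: $64$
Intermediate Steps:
$m{\left(c \right)} = \frac{1}{2}$ ($m{\left(c \right)} = \frac{c \frac{1}{c}}{2} = \frac{1}{2} \cdot 1 = \frac{1}{2}$)
$K{\left(S,f \right)} = -9 + S$
$N = 25$ ($N = 5 \left(2 \frac{1}{\frac{1}{2}} - \frac{6}{-6}\right) = 5 \left(2 \cdot 2 - -1\right) = 5 \left(4 + 1\right) = 5 \cdot 5 = 25$)
$p{\left(t,l \right)} = l t$
$\left(p{\left(K{\left(-2,1 \right)},3 \right)} + N\right)^{2} = \left(3 \left(-9 - 2\right) + 25\right)^{2} = \left(3 \left(-11\right) + 25\right)^{2} = \left(-33 + 25\right)^{2} = \left(-8\right)^{2} = 64$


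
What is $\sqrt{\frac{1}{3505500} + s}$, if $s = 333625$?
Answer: $\frac{\sqrt{4555289894066395}}{116850} \approx 577.6$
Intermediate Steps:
$\sqrt{\frac{1}{3505500} + s} = \sqrt{\frac{1}{3505500} + 333625} = \sqrt{\frac{1169522437501}{3505500}} = \frac{\sqrt{4555289894066395}}{116850}$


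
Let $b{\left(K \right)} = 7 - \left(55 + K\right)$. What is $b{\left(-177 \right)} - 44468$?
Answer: $-44339$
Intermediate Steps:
$b{\left(K \right)} = -48 - K$ ($b{\left(K \right)} = 7 - \left(55 + K\right) = -48 - K$)
$b{\left(-177 \right)} - 44468 = \left(-48 - -177\right) - 44468 = \left(-48 + 177\right) - 44468 = 129 - 44468 = -44339$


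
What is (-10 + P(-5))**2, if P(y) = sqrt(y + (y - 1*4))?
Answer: (10 - I*sqrt(14))**2 ≈ 86.0 - 74.833*I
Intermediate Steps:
P(y) = sqrt(-4 + 2*y) (P(y) = sqrt(y + (y - 4)) = sqrt(y + (-4 + y)) = sqrt(-4 + 2*y))
(-10 + P(-5))**2 = (-10 + sqrt(-4 + 2*(-5)))**2 = (-10 + sqrt(-4 - 10))**2 = (-10 + sqrt(-14))**2 = (-10 + I*sqrt(14))**2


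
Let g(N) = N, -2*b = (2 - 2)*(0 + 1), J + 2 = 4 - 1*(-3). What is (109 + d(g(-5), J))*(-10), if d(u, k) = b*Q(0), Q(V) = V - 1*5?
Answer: -1090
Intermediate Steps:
Q(V) = -5 + V (Q(V) = V - 5 = -5 + V)
J = 5 (J = -2 + (4 - 1*(-3)) = -2 + (4 + 3) = -2 + 7 = 5)
b = 0 (b = -(2 - 2)*(0 + 1)/2 = -0 = -1/2*0 = 0)
d(u, k) = 0 (d(u, k) = 0*(-5 + 0) = 0*(-5) = 0)
(109 + d(g(-5), J))*(-10) = (109 + 0)*(-10) = 109*(-10) = -1090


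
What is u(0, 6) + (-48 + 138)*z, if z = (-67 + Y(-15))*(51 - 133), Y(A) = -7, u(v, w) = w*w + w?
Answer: 546162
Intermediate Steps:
u(v, w) = w + w² (u(v, w) = w² + w = w + w²)
z = 6068 (z = (-67 - 7)*(51 - 133) = -74*(-82) = 6068)
u(0, 6) + (-48 + 138)*z = 6*(1 + 6) + (-48 + 138)*6068 = 6*7 + 90*6068 = 42 + 546120 = 546162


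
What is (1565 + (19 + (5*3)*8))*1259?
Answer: 2145336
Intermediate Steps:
(1565 + (19 + (5*3)*8))*1259 = (1565 + (19 + 15*8))*1259 = (1565 + (19 + 120))*1259 = (1565 + 139)*1259 = 1704*1259 = 2145336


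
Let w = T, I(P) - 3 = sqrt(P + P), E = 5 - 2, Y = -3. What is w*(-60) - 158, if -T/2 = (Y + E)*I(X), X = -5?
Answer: -158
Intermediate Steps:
E = 3
I(P) = 3 + sqrt(2)*sqrt(P) (I(P) = 3 + sqrt(P + P) = 3 + sqrt(2*P) = 3 + sqrt(2)*sqrt(P))
T = 0 (T = -2*(-3 + 3)*(3 + sqrt(2)*sqrt(-5)) = -0*(3 + sqrt(2)*(I*sqrt(5))) = -0*(3 + I*sqrt(10)) = -2*0 = 0)
w = 0
w*(-60) - 158 = 0*(-60) - 158 = 0 - 158 = -158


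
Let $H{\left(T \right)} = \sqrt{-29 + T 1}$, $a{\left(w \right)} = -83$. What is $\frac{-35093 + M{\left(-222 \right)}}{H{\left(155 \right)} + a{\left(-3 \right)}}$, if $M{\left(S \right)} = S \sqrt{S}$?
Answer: $\frac{35093 + 222 i \sqrt{222}}{83 - 3 \sqrt{14}} \approx 488.93 + 46.085 i$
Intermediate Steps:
$M{\left(S \right)} = S^{\frac{3}{2}}$
$H{\left(T \right)} = \sqrt{-29 + T}$
$\frac{-35093 + M{\left(-222 \right)}}{H{\left(155 \right)} + a{\left(-3 \right)}} = \frac{-35093 + \left(-222\right)^{\frac{3}{2}}}{\sqrt{-29 + 155} - 83} = \frac{-35093 - 222 i \sqrt{222}}{\sqrt{126} - 83} = \frac{-35093 - 222 i \sqrt{222}}{3 \sqrt{14} - 83} = \frac{-35093 - 222 i \sqrt{222}}{-83 + 3 \sqrt{14}}$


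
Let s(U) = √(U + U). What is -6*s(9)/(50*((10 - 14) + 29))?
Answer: -9*√2/625 ≈ -0.020365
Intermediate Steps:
s(U) = √2*√U (s(U) = √(2*U) = √2*√U)
-6*s(9)/(50*((10 - 14) + 29)) = -6*√2*√9/(50*((10 - 14) + 29)) = -6*√2*3/(50*(-4 + 29)) = -6*3*√2/(50*25) = -6*3*√2/1250 = -9*√2/625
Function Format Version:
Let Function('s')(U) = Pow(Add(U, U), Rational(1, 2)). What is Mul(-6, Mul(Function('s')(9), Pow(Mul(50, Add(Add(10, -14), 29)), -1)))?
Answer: Mul(Rational(-9, 625), Pow(2, Rational(1, 2))) ≈ -0.020365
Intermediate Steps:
Function('s')(U) = Mul(Pow(2, Rational(1, 2)), Pow(U, Rational(1, 2))) (Function('s')(U) = Pow(Mul(2, U), Rational(1, 2)) = Mul(Pow(2, Rational(1, 2)), Pow(U, Rational(1, 2))))
Mul(-6, Mul(Function('s')(9), Pow(Mul(50, Add(Add(10, -14), 29)), -1))) = Mul(-6, Mul(Mul(Pow(2, Rational(1, 2)), Pow(9, Rational(1, 2))), Pow(Mul(50, Add(Add(10, -14), 29)), -1))) = Mul(-6, Mul(Mul(Pow(2, Rational(1, 2)), 3), Pow(Mul(50, Add(-4, 29)), -1))) = Mul(-6, Mul(Mul(3, Pow(2, Rational(1, 2))), Pow(Mul(50, 25), -1))) = Mul(-6, Mul(Mul(3, Pow(2, Rational(1, 2))), Pow(1250, -1))) = Mul(-6, Mul(Mul(3, Pow(2, Rational(1, 2))), Rational(1, 1250))) = Mul(-6, Mul(Rational(3, 1250), Pow(2, Rational(1, 2)))) = Mul(Rational(-9, 625), Pow(2, Rational(1, 2)))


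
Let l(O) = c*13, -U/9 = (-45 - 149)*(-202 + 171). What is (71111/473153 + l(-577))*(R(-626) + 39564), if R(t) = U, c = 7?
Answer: -628030431108/473153 ≈ -1.3273e+6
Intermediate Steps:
U = -54126 (U = -9*(-45 - 149)*(-202 + 171) = -(-1746)*(-31) = -9*6014 = -54126)
R(t) = -54126
l(O) = 91 (l(O) = 7*13 = 91)
(71111/473153 + l(-577))*(R(-626) + 39564) = (71111/473153 + 91)*(-54126 + 39564) = (71111*(1/473153) + 91)*(-14562) = (71111/473153 + 91)*(-14562) = (43128034/473153)*(-14562) = -628030431108/473153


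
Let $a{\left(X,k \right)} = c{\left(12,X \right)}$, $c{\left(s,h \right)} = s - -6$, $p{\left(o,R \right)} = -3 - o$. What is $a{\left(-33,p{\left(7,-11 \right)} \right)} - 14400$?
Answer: $-14382$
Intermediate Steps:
$c{\left(s,h \right)} = 6 + s$ ($c{\left(s,h \right)} = s + 6 = 6 + s$)
$a{\left(X,k \right)} = 18$ ($a{\left(X,k \right)} = 6 + 12 = 18$)
$a{\left(-33,p{\left(7,-11 \right)} \right)} - 14400 = 18 - 14400 = -14382$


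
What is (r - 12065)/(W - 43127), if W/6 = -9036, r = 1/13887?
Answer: 167546654/1351802241 ≈ 0.12394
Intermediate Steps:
r = 1/13887 ≈ 7.2010e-5
W = -54216 (W = 6*(-9036) = -54216)
(r - 12065)/(W - 43127) = (1/13887 - 12065)/(-54216 - 43127) = -167546654/13887/(-97343) = -167546654/13887*(-1/97343) = 167546654/1351802241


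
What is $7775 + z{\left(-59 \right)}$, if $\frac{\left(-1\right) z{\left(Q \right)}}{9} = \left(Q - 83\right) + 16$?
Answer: $8909$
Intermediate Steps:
$z{\left(Q \right)} = 603 - 9 Q$ ($z{\left(Q \right)} = - 9 \left(\left(Q - 83\right) + 16\right) = - 9 \left(\left(-83 + Q\right) + 16\right) = - 9 \left(-67 + Q\right) = 603 - 9 Q$)
$7775 + z{\left(-59 \right)} = 7775 + \left(603 - -531\right) = 7775 + \left(603 + 531\right) = 7775 + 1134 = 8909$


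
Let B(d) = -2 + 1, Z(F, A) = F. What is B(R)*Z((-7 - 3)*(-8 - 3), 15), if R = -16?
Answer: -110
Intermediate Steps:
B(d) = -1
B(R)*Z((-7 - 3)*(-8 - 3), 15) = -(-7 - 3)*(-8 - 3) = -(-10)*(-11) = -1*110 = -110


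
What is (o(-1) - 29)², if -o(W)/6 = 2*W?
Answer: 289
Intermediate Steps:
o(W) = -12*W
(o(-1) - 29)² = (-12*(-1) - 29)² = (12 - 29)² = (-17)² = 289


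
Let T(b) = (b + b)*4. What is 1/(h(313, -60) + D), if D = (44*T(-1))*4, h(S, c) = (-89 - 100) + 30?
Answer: -1/1567 ≈ -0.00063816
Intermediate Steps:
T(b) = 8*b (T(b) = (2*b)*4 = 8*b)
h(S, c) = -159 (h(S, c) = -189 + 30 = -159)
D = -1408 (D = (44*(8*(-1)))*4 = (44*(-8))*4 = -352*4 = -1408)
1/(h(313, -60) + D) = 1/(-159 - 1408) = 1/(-1567) = -1/1567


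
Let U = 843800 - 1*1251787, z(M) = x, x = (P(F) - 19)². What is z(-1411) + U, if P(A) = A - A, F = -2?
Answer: -407626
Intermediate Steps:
P(A) = 0
x = 361 (x = (0 - 19)² = (-19)² = 361)
z(M) = 361
U = -407987 (U = 843800 - 1251787 = -407987)
z(-1411) + U = 361 - 407987 = -407626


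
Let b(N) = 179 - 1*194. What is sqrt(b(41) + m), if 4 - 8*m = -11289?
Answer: sqrt(22346)/4 ≈ 37.371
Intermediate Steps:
b(N) = -15 (b(N) = 179 - 194 = -15)
m = 11293/8 (m = 1/2 - 1/8*(-11289) = 1/2 + 11289/8 = 11293/8 ≈ 1411.6)
sqrt(b(41) + m) = sqrt(-15 + 11293/8) = sqrt(11173/8) = sqrt(22346)/4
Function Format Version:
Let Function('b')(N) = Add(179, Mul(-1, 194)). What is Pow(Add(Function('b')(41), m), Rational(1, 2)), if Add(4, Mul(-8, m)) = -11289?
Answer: Mul(Rational(1, 4), Pow(22346, Rational(1, 2))) ≈ 37.371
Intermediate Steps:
Function('b')(N) = -15 (Function('b')(N) = Add(179, -194) = -15)
m = Rational(11293, 8) (m = Add(Rational(1, 2), Mul(Rational(-1, 8), -11289)) = Add(Rational(1, 2), Rational(11289, 8)) = Rational(11293, 8) ≈ 1411.6)
Pow(Add(Function('b')(41), m), Rational(1, 2)) = Pow(Add(-15, Rational(11293, 8)), Rational(1, 2)) = Pow(Rational(11173, 8), Rational(1, 2)) = Mul(Rational(1, 4), Pow(22346, Rational(1, 2)))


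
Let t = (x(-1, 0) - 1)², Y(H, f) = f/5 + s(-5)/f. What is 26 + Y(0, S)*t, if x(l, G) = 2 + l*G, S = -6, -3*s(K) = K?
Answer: 2207/90 ≈ 24.522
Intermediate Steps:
s(K) = -K/3
x(l, G) = 2 + G*l
Y(H, f) = f/5 + 5/(3*f) (Y(H, f) = f/5 + (-⅓*(-5))/f = f*(⅕) + 5/(3*f) = f/5 + 5/(3*f))
t = 1 (t = ((2 + 0*(-1)) - 1)² = ((2 + 0) - 1)² = (2 - 1)² = 1² = 1)
26 + Y(0, S)*t = 26 + ((⅕)*(-6) + (5/3)/(-6))*1 = 26 + (-6/5 + (5/3)*(-⅙))*1 = 26 + (-6/5 - 5/18)*1 = 26 - 133/90*1 = 26 - 133/90 = 2207/90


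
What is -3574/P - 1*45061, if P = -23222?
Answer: -523201484/11611 ≈ -45061.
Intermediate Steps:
-3574/P - 1*45061 = -3574/(-23222) - 1*45061 = -3574*(-1/23222) - 45061 = 1787/11611 - 45061 = -523201484/11611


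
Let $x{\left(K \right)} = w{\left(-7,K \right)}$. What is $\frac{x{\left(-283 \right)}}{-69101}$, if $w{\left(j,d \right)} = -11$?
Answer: $\frac{11}{69101} \approx 0.00015919$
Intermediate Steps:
$x{\left(K \right)} = -11$
$\frac{x{\left(-283 \right)}}{-69101} = - \frac{11}{-69101} = \left(-11\right) \left(- \frac{1}{69101}\right) = \frac{11}{69101}$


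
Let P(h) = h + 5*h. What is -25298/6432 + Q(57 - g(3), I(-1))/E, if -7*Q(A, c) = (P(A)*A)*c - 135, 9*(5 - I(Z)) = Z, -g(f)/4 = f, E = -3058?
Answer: 99175105/34420848 ≈ 2.8813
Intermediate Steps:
g(f) = -4*f
I(Z) = 5 - Z/9
P(h) = 6*h
Q(A, c) = 135/7 - 6*c*A**2/7 (Q(A, c) = -(((6*A)*A)*c - 135)/7 = -((6*A**2)*c - 135)/7 = -(6*c*A**2 - 135)/7 = -(-135 + 6*c*A**2)/7 = 135/7 - 6*c*A**2/7)
-25298/6432 + Q(57 - g(3), I(-1))/E = -25298/6432 + (135/7 - 6*(5 - 1/9*(-1))*(57 - (-4)*3)**2/7)/(-3058) = -25298*1/6432 + (135/7 - 6*(5 + 1/9)*(57 - 1*(-12))**2/7)*(-1/3058) = -12649/3216 + (135/7 - 6/7*46/9*(57 + 12)**2)*(-1/3058) = -12649/3216 + (135/7 - 6/7*46/9*69**2)*(-1/3058) = -12649/3216 + (135/7 - 6/7*46/9*4761)*(-1/3058) = -12649/3216 + (135/7 - 146004/7)*(-1/3058) = -12649/3216 - 145869/7*(-1/3058) = -12649/3216 + 145869/21406 = 99175105/34420848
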